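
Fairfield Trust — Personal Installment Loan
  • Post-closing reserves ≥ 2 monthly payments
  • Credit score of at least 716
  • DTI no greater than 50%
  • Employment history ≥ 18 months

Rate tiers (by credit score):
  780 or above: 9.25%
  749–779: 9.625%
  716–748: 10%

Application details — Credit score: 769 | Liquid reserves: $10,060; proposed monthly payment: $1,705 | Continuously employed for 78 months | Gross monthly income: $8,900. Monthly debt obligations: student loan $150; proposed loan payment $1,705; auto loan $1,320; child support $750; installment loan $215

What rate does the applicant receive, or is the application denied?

Approved at 9.625%

Credit score 769 ≥ 716 (meets minimum)
Employment 78 ≥ 18 months
Total monthly debts = (150 + 1,705 + 1,320 + 750 + 215) = 4,140. Debt-to-income = 4,140/8,900 = 46.5% — meets 50% limit
Liquid reserves cover 10,060/1,705 = 5.9 months — ≥ 2 required
All requirements met. Score 769 falls in the 749–779 tier → 9.625%.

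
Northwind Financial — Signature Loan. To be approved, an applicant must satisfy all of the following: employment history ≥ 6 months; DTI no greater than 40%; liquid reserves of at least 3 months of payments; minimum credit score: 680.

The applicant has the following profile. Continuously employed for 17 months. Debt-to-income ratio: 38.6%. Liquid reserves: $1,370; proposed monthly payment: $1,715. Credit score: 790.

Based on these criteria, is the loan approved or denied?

Employment 17 ≥ 6 months
DTI 38.6% ≤ 40%
Reserves = 1,370/1,715 = 0.8 months < 3
Credit score 790 ≥ 680 (meets)
Fails on reserves.

Denied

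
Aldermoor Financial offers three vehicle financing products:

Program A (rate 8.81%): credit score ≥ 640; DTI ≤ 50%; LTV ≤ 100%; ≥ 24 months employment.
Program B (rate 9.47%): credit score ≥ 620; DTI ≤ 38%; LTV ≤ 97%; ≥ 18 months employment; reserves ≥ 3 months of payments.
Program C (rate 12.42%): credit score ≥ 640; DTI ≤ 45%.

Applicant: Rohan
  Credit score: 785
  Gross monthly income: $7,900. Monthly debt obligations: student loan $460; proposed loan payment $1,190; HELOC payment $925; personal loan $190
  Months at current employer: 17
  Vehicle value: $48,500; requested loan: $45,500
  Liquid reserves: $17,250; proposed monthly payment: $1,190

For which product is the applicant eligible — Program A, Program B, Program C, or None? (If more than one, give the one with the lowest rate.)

Program C

Total debts = (460 + 1,190 + 925 + 190) = 2,765; DTI = 2,765/7,900 = 35%.
LTV = 45,500/48,500 = 93.8%.
Reserves = 17,250/1,190 = 14.5 months.
Program A: score 785 ≥ 640; DTI 35% ≤ 50%; LTV 93.8% ≤ 100%; employment 17 < 24 mo → does not qualify.
Program B: score 785 ≥ 620; DTI 35% ≤ 38%; LTV 93.8% ≤ 97%; employment 17 < 18 mo; reserves 14.5 ≥ 3 mo → does not qualify.
Program C: score 785 ≥ 640; DTI 35% ≤ 45% → qualifies.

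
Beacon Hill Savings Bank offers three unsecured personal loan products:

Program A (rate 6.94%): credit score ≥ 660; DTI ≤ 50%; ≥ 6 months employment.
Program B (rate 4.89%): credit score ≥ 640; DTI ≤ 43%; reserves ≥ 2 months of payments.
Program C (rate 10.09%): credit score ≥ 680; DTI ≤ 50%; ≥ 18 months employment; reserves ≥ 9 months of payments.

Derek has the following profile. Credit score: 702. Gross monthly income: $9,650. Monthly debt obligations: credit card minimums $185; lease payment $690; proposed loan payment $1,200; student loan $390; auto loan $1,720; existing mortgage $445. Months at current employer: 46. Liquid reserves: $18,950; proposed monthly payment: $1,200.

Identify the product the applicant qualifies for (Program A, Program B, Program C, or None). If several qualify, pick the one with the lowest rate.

Total debts = (185 + 690 + 1,200 + 390 + 1,720 + 445) = 4,630; DTI = 4,630/9,650 = 48%.
Reserves = 18,950/1,200 = 15.8 months.
Program A: score 702 ≥ 660; DTI 48% ≤ 50%; employment 46 ≥ 6 mo → qualifies.
Program B: score 702 ≥ 640; DTI 48% > 43%; reserves 15.8 ≥ 2 mo → does not qualify.
Program C: score 702 ≥ 680; DTI 48% ≤ 50%; employment 46 ≥ 18 mo; reserves 15.8 ≥ 9 mo → qualifies.
Qualifying: Program A, Program C. Lowest rate is 6.94% → Program A.

Program A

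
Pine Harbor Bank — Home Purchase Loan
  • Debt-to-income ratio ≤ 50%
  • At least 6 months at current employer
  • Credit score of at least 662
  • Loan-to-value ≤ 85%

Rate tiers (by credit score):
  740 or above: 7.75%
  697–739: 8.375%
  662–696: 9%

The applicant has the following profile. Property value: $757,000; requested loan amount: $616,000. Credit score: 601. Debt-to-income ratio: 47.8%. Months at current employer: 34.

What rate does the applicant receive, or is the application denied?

Credit score 601 < 662 (below minimum)
DTI 47.8% ≤ 50%
LTV: 616,000 ÷ 757,000 = 81.4%, within 85% cap
Employment 34 ≥ 6 months
Not all requirements met → denied.

Denied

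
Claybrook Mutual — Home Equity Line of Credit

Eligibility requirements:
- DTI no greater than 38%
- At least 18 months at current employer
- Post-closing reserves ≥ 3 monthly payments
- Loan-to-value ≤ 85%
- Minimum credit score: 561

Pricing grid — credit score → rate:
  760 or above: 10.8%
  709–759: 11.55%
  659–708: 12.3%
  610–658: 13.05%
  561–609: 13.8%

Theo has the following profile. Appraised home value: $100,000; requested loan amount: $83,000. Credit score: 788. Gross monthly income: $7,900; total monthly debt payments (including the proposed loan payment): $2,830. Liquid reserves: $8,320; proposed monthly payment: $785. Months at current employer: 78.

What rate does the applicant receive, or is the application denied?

Approved at 10.8%

Credit score 788 ≥ 561 (meets minimum)
LTV = 83,000/100,000 = 83% ≤ 85%
DTI = 2,830/7,900 = 35.8% ≤ 38%
Reserves = 8,320/785 = 10.6 months ≥ 3
Employment 78 ≥ 18 months
All requirements met. Score 788 falls in the 760 or above tier → 10.8%.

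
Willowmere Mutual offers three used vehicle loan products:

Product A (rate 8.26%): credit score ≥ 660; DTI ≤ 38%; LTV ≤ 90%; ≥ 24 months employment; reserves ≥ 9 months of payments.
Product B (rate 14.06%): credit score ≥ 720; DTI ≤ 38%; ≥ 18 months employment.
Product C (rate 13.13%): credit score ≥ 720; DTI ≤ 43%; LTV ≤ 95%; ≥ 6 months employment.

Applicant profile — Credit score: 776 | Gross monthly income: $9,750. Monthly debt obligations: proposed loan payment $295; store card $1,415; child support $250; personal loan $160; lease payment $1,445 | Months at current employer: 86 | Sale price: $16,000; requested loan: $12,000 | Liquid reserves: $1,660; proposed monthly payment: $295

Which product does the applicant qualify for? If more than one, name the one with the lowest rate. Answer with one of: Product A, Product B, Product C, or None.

Product C

Total debts = (295 + 1,415 + 250 + 160 + 1,445) = 3,565; DTI = 3,565/9,750 = 36.6%.
LTV = 12,000/16,000 = 75%.
Reserves = 1,660/295 = 5.6 months.
Product A: score 776 ≥ 660; DTI 36.6% ≤ 38%; LTV 75% ≤ 90%; employment 86 ≥ 24 mo; reserves 5.6 < 9 mo → does not qualify.
Product B: score 776 ≥ 720; DTI 36.6% ≤ 38%; employment 86 ≥ 18 mo → qualifies.
Product C: score 776 ≥ 720; DTI 36.6% ≤ 43%; LTV 75% ≤ 95%; employment 86 ≥ 6 mo → qualifies.
Qualifying: Product B, Product C. Lowest rate is 13.13% → Product C.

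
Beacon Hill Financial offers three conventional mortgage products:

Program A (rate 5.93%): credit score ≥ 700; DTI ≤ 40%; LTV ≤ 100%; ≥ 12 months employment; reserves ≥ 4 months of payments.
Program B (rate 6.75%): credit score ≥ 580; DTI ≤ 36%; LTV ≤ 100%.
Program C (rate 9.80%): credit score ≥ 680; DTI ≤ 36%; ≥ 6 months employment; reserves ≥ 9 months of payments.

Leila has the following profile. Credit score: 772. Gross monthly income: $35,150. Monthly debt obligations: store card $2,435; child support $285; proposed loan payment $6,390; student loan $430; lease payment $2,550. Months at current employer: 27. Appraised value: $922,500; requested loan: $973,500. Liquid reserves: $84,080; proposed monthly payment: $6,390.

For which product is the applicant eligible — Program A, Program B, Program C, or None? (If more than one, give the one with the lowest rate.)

Total debts = (2,435 + 285 + 6,390 + 430 + 2,550) = 12,090; DTI = 12,090/35,150 = 34.4%.
LTV = 973,500/922,500 = 105.5%.
Reserves = 84,080/6,390 = 13.2 months.
Program A: score 772 ≥ 700; DTI 34.4% ≤ 40%; LTV 105.5% > 100%; employment 27 ≥ 12 mo; reserves 13.2 ≥ 4 mo → does not qualify.
Program B: score 772 ≥ 580; DTI 34.4% ≤ 36%; LTV 105.5% > 100% → does not qualify.
Program C: score 772 ≥ 680; DTI 34.4% ≤ 36%; employment 27 ≥ 6 mo; reserves 13.2 ≥ 9 mo → qualifies.

Program C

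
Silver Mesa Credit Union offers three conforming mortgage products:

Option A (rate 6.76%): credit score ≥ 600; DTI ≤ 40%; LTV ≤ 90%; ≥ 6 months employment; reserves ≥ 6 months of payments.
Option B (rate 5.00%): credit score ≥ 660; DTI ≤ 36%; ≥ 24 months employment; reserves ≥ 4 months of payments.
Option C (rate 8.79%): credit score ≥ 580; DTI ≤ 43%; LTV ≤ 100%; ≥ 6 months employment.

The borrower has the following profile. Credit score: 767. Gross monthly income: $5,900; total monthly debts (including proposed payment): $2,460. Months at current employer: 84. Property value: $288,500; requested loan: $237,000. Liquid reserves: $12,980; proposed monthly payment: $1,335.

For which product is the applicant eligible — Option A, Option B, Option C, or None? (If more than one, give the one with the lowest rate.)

Option C

DTI = 2,460/5,900 = 41.7%.
LTV = 237,000/288,500 = 82.1%.
Reserves = 12,980/1,335 = 9.7 months.
Option A: score 767 ≥ 600; DTI 41.7% > 40%; LTV 82.1% ≤ 90%; employment 84 ≥ 6 mo; reserves 9.7 ≥ 6 mo → does not qualify.
Option B: score 767 ≥ 660; DTI 41.7% > 36%; employment 84 ≥ 24 mo; reserves 9.7 ≥ 4 mo → does not qualify.
Option C: score 767 ≥ 580; DTI 41.7% ≤ 43%; LTV 82.1% ≤ 100%; employment 84 ≥ 6 mo → qualifies.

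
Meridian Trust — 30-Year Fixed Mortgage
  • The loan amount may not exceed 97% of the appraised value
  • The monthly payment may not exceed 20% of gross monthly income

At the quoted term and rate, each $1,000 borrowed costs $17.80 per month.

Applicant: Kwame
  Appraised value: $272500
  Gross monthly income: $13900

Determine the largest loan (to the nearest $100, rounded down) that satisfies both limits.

$156,100

Payment cap: 20% × $13,900 = $2,780/month.
At $17.80 per $1,000, that supports 2,780/17.80 × 1,000 ≈ $156,179 → $156,100.
LTV cap: 97% × $272,500 = $264,325 → $264,300.
Binding constraint: payment-to-income.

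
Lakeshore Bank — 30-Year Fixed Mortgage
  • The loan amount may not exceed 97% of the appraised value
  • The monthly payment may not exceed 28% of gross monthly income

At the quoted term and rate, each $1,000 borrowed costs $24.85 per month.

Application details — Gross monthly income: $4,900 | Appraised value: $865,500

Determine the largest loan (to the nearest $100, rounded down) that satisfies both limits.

Payment cap: 28% × $4,900 = $1,372/month.
At $24.85 per $1,000, that supports 1,372/24.85 × 1,000 ≈ $55,211 → $55,200.
LTV cap: 97% × $865,500 = $839,535 → $839,500.
Binding constraint: payment-to-income.

$55,200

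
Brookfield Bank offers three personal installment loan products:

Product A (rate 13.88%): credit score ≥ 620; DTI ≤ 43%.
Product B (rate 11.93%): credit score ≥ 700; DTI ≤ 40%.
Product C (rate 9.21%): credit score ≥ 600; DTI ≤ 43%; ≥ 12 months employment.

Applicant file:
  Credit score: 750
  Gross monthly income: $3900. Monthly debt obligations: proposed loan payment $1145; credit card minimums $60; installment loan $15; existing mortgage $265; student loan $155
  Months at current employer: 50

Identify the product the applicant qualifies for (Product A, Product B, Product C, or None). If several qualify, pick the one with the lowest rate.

Product C

Total debts = (1,145 + 60 + 15 + 265 + 155) = 1,640; DTI = 1,640/3,900 = 42.1%.
Product A: score 750 ≥ 620; DTI 42.1% ≤ 43% → qualifies.
Product B: score 750 ≥ 700; DTI 42.1% > 40% → does not qualify.
Product C: score 750 ≥ 600; DTI 42.1% ≤ 43%; employment 50 ≥ 12 mo → qualifies.
Qualifying: Product A, Product C. Lowest rate is 9.21% → Product C.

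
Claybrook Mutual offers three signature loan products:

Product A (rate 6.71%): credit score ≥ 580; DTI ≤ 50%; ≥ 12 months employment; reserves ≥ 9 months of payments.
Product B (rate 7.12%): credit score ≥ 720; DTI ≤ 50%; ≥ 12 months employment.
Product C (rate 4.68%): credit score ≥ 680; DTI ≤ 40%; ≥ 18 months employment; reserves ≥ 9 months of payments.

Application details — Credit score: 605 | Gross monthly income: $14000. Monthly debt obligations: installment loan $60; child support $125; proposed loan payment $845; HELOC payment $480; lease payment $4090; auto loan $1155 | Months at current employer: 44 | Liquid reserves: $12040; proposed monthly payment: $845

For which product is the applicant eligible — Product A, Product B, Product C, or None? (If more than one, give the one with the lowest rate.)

Product A

Total debts = (60 + 125 + 845 + 480 + 4,090 + 1,155) = 6,755; DTI = 6,755/14,000 = 48.2%.
Reserves = 12,040/845 = 14.2 months.
Product A: score 605 ≥ 580; DTI 48.2% ≤ 50%; employment 44 ≥ 12 mo; reserves 14.2 ≥ 9 mo → qualifies.
Product B: score 605 < 720; DTI 48.2% ≤ 50%; employment 44 ≥ 12 mo → does not qualify.
Product C: score 605 < 680; DTI 48.2% > 40%; employment 44 ≥ 18 mo; reserves 14.2 ≥ 9 mo → does not qualify.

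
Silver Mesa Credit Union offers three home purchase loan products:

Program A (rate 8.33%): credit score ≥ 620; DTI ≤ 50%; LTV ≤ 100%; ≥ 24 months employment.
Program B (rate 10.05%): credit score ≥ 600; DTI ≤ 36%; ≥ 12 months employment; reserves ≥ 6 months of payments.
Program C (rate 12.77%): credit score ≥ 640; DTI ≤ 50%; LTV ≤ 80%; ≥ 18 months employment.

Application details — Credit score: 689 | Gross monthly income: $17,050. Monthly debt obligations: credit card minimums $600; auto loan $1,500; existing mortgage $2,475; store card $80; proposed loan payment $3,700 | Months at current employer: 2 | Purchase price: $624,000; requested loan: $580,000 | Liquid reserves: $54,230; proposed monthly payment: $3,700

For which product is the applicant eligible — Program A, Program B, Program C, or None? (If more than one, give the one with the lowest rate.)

Total debts = (600 + 1,500 + 2,475 + 80 + 3,700) = 8,355; DTI = 8,355/17,050 = 49%.
LTV = 580,000/624,000 = 92.9%.
Reserves = 54,230/3,700 = 14.7 months.
Program A: score 689 ≥ 620; DTI 49% ≤ 50%; LTV 92.9% ≤ 100%; employment 2 < 24 mo → does not qualify.
Program B: score 689 ≥ 600; DTI 49% > 36%; employment 2 < 12 mo; reserves 14.7 ≥ 6 mo → does not qualify.
Program C: score 689 ≥ 640; DTI 49% ≤ 50%; LTV 92.9% > 80%; employment 2 < 18 mo → does not qualify.

None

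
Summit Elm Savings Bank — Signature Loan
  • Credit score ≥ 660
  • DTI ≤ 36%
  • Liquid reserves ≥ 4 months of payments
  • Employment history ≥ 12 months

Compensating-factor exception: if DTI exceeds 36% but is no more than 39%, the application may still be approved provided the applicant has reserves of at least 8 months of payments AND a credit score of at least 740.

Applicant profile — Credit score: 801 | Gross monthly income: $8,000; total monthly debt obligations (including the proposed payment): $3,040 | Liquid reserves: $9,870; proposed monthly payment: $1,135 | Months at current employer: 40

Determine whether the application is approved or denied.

Credit score 801 ≥ 660 (meets base)
DTI = 3,040/8,000 = 38% > 36% — standard DTI limit exceeded.
Reserves = 9,870/1,135 = 8.7 months ≥ 4
Employment 40 ≥ 12 months
38% falls in the override range (36%–39%), so the compensating-factor test applies.
Reserves 8.7 ≥ 8 months; credit score 801 ≥ 740.
Both override conditions satisfied; DTI exception granted.

Approved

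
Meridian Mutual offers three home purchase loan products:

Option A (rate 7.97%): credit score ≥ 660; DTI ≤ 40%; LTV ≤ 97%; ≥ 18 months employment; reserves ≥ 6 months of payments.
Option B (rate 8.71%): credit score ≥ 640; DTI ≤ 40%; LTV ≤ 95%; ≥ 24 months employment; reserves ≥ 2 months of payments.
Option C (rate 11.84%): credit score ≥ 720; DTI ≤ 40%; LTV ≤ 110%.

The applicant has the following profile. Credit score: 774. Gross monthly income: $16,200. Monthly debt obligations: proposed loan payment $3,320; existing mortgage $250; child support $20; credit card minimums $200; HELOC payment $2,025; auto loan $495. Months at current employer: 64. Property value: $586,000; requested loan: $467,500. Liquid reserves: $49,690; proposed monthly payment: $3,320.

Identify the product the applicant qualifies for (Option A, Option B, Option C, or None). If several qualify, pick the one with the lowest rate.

Option A

Total debts = (3,320 + 250 + 20 + 200 + 2,025 + 495) = 6,310; DTI = 6,310/16,200 = 39%.
LTV = 467,500/586,000 = 79.8%.
Reserves = 49,690/3,320 = 15.0 months.
Option A: score 774 ≥ 660; DTI 39% ≤ 40%; LTV 79.8% ≤ 97%; employment 64 ≥ 18 mo; reserves 15.0 ≥ 6 mo → qualifies.
Option B: score 774 ≥ 640; DTI 39% ≤ 40%; LTV 79.8% ≤ 95%; employment 64 ≥ 24 mo; reserves 15.0 ≥ 2 mo → qualifies.
Option C: score 774 ≥ 720; DTI 39% ≤ 40%; LTV 79.8% ≤ 110% → qualifies.
Qualifying: Option A, Option B, Option C. Lowest rate is 7.97% → Option A.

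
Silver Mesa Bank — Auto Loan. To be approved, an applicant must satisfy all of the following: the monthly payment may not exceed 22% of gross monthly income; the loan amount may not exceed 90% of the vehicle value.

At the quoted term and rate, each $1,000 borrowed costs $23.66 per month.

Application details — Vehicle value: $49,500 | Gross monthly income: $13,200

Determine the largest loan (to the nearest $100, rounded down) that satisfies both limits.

Payment cap: 22% × $13,200 = $2,904/month.
At $23.66 per $1,000, that supports 2,904/23.66 × 1,000 ≈ $122,738 → $122,700.
LTV cap: 90% × $49,500 = $44,550 → $44,500.
Binding constraint: loan-to-value.

$44,500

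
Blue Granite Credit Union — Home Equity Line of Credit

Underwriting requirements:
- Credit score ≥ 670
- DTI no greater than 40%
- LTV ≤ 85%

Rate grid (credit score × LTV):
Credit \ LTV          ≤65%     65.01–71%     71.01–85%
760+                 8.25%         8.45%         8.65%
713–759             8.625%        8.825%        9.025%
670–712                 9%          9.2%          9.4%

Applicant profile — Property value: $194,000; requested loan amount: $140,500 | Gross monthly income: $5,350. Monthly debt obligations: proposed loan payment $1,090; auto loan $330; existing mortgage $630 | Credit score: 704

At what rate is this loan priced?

9.4%

Credit score 704 ≥ 670; Total monthly debts = (1,090 + 330 + 630) = 2,050. DTI: 2,050 ÷ 5,350 = 38.3%, within the 40% cap
LTV: 140,500 ÷ 194,000 = 72.4%, within 85% cap
Score 704 is in the 670–712 band; LTV 72.4% is in the 71.01–85% band → 9.4%.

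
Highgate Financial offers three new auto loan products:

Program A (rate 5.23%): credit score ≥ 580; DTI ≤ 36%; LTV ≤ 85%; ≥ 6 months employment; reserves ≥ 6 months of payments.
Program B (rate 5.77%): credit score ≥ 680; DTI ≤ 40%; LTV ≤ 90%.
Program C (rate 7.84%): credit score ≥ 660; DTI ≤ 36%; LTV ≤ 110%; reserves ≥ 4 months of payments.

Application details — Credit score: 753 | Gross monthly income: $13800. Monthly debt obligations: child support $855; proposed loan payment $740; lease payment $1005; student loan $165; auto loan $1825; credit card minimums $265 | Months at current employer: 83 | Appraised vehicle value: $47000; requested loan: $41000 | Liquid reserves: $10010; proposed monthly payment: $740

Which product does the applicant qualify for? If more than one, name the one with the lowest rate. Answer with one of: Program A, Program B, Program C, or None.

Program B

Total debts = (855 + 740 + 1,005 + 165 + 1,825 + 265) = 4,855; DTI = 4,855/13,800 = 35.2%.
LTV = 41,000/47,000 = 87.2%.
Reserves = 10,010/740 = 13.5 months.
Program A: score 753 ≥ 580; DTI 35.2% ≤ 36%; LTV 87.2% > 85%; employment 83 ≥ 6 mo; reserves 13.5 ≥ 6 mo → does not qualify.
Program B: score 753 ≥ 680; DTI 35.2% ≤ 40%; LTV 87.2% ≤ 90% → qualifies.
Program C: score 753 ≥ 660; DTI 35.2% ≤ 36%; LTV 87.2% ≤ 110%; reserves 13.5 ≥ 4 mo → qualifies.
Qualifying: Program B, Program C. Lowest rate is 5.77% → Program B.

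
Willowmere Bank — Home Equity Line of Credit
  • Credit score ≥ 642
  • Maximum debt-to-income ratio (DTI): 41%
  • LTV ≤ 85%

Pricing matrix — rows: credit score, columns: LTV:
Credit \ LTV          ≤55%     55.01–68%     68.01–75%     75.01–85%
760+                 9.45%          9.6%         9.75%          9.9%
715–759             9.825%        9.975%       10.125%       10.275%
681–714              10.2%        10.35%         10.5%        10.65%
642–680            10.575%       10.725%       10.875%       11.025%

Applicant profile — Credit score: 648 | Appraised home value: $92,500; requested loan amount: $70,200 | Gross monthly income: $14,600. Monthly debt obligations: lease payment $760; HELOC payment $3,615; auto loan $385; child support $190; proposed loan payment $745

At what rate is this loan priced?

Credit score 648 ≥ 642; Total monthly debts = (760 + 3,615 + 385 + 190 + 745) = 5,695. DTI: 5,695 ÷ 14,600 = 39%, within the 41% cap
LTV = 70,200/92,500 = 75.9% ≤ 85%
Row: 648 falls in 642–680. Column: 75.9% falls in 75.01–85%. Rate = 11.025%.

11.025%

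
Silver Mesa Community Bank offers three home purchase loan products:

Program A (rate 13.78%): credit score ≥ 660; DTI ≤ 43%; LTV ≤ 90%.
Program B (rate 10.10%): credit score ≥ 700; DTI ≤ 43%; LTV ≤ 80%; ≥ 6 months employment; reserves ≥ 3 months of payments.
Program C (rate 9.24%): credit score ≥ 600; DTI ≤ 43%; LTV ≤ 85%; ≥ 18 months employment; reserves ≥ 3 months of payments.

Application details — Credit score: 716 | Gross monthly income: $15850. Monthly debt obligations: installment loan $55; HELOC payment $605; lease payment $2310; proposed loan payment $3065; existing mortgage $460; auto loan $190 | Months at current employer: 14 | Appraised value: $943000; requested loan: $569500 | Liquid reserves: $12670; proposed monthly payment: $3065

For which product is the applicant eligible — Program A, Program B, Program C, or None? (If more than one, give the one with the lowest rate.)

Total debts = (55 + 605 + 2,310 + 3,065 + 460 + 190) = 6,685; DTI = 6,685/15,850 = 42.2%.
LTV = 569,500/943,000 = 60.4%.
Reserves = 12,670/3,065 = 4.1 months.
Program A: score 716 ≥ 660; DTI 42.2% ≤ 43%; LTV 60.4% ≤ 90% → qualifies.
Program B: score 716 ≥ 700; DTI 42.2% ≤ 43%; LTV 60.4% ≤ 80%; employment 14 ≥ 6 mo; reserves 4.1 ≥ 3 mo → qualifies.
Program C: score 716 ≥ 600; DTI 42.2% ≤ 43%; LTV 60.4% ≤ 85%; employment 14 < 18 mo; reserves 4.1 ≥ 3 mo → does not qualify.
Qualifying: Program A, Program B. Lowest rate is 10.10% → Program B.

Program B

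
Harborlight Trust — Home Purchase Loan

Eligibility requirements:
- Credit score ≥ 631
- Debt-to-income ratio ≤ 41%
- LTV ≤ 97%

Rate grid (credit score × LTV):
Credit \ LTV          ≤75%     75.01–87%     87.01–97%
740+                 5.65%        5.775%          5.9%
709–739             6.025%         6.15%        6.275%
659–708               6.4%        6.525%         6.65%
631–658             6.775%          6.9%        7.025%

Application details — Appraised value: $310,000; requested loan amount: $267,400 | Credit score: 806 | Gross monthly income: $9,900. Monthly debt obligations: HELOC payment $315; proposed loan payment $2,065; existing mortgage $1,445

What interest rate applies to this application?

Credit score 806 ≥ 631; Total monthly debts = (315 + 2,065 + 1,445) = 3,825. DTI: 3,825 ÷ 9,900 = 38.6%, within the 41% cap
LTV: 267,400 ÷ 310,000 = 86.3%, within 97% cap
Row: 806 falls in 740+. Column: 86.3% falls in 75.01–87%. Rate = 5.775%.

5.775%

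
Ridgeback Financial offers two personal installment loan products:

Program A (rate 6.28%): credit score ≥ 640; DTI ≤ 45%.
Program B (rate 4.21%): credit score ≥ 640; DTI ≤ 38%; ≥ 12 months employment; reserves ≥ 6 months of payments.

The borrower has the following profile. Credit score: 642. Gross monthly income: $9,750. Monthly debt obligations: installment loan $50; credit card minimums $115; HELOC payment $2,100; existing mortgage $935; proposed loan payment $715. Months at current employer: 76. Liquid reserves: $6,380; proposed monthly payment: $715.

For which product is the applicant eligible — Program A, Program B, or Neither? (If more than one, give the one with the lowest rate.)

Total debts = (50 + 115 + 2,100 + 935 + 715) = 3,915; DTI = 3,915/9,750 = 40.2%.
Reserves = 6,380/715 = 8.9 months.
Program A: score 642 ≥ 640; DTI 40.2% ≤ 45% → qualifies.
Program B: score 642 ≥ 640; DTI 40.2% > 38%; employment 76 ≥ 12 mo; reserves 8.9 ≥ 6 mo → does not qualify.

Program A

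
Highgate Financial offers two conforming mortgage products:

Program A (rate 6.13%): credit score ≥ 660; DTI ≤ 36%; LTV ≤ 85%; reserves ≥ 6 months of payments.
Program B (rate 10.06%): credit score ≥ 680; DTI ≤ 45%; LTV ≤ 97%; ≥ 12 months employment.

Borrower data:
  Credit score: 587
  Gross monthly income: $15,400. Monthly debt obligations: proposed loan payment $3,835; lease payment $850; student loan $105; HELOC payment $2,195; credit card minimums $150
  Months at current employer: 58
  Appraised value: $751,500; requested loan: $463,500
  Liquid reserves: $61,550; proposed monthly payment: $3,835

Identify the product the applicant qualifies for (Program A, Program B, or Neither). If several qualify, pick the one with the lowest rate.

Neither

Total debts = (3,835 + 850 + 105 + 2,195 + 150) = 7,135; DTI = 7,135/15,400 = 46.3%.
LTV = 463,500/751,500 = 61.7%.
Reserves = 61,550/3,835 = 16.0 months.
Program A: score 587 < 660; DTI 46.3% > 36%; LTV 61.7% ≤ 85%; reserves 16.0 ≥ 6 mo → does not qualify.
Program B: score 587 < 680; DTI 46.3% > 45%; LTV 61.7% ≤ 97%; employment 58 ≥ 12 mo → does not qualify.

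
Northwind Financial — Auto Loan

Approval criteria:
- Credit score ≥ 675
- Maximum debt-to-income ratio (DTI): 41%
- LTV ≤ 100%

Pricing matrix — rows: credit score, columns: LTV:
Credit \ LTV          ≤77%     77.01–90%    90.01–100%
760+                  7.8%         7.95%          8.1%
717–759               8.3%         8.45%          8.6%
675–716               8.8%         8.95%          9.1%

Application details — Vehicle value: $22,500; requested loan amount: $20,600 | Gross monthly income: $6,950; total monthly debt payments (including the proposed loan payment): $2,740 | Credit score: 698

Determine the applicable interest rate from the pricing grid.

9.1%

Credit score 698 ≥ 675; DTI = 2,740/6,950 = 39.4% ≤ 41%
Loan-to-value = 20,600/22,500 = 91.6% — pass (100% max)
Score 698 is in the 675–716 band; LTV 91.6% is in the 90.01–100% band → 9.1%.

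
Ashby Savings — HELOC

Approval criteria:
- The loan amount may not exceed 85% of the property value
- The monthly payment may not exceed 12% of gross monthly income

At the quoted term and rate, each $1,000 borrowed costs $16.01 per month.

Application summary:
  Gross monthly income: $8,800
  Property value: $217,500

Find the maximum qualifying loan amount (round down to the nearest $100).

Payment cap: 12% × $8,800 = $1,056/month.
At $16.01 per $1,000, that supports 1,056/16.01 × 1,000 ≈ $65,958 → $65,900.
LTV cap: 85% × $217,500 = $184,875 → $184,800.
Binding constraint: payment-to-income.

$65,900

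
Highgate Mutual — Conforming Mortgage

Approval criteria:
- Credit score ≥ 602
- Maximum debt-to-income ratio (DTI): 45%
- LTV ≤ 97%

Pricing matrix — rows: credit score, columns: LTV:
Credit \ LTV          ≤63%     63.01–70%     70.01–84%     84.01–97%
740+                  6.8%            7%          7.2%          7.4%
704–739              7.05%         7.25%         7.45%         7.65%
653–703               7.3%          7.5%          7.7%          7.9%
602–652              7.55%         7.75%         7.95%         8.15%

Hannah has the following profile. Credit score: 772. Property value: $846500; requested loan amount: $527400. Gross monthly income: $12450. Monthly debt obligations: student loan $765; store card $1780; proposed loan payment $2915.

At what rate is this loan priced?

6.8%

Credit score 772 ≥ 602; Total monthly debts = (765 + 1,780 + 2,915) = 5,460. DTI: 5,460 ÷ 12,450 = 43.9%, within the 45% cap
Loan-to-value = 527,400/846,500 = 62.3% — pass (97% max)
Credit 772 → row 740+; LTV 62.3% → column ≤63%. Grid cell → 6.8%.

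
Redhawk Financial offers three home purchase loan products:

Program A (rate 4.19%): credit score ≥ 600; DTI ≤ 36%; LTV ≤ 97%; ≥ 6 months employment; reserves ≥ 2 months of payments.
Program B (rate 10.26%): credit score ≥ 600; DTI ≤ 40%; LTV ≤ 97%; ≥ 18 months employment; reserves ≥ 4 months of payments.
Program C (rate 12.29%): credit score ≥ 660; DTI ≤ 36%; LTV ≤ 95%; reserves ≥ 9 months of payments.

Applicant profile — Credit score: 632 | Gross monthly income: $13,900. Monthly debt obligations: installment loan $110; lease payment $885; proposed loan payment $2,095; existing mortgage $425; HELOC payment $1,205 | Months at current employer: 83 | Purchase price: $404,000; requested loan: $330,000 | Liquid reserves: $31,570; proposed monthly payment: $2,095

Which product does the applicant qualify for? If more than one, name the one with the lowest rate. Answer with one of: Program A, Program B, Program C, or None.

Total debts = (110 + 885 + 2,095 + 425 + 1,205) = 4,720; DTI = 4,720/13,900 = 34%.
LTV = 330,000/404,000 = 81.7%.
Reserves = 31,570/2,095 = 15.1 months.
Program A: score 632 ≥ 600; DTI 34% ≤ 36%; LTV 81.7% ≤ 97%; employment 83 ≥ 6 mo; reserves 15.1 ≥ 2 mo → qualifies.
Program B: score 632 ≥ 600; DTI 34% ≤ 40%; LTV 81.7% ≤ 97%; employment 83 ≥ 18 mo; reserves 15.1 ≥ 4 mo → qualifies.
Program C: score 632 < 660; DTI 34% ≤ 36%; LTV 81.7% ≤ 95%; reserves 15.1 ≥ 9 mo → does not qualify.
Qualifying: Program A, Program B. Lowest rate is 4.19% → Program A.

Program A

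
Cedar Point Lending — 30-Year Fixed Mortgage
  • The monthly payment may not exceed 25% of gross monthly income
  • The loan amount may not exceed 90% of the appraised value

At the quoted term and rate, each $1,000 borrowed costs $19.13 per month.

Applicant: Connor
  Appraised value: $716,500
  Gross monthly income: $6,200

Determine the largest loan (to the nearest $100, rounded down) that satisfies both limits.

Payment cap: 25% × $6,200 = $1,550/month.
At $19.13 per $1,000, that supports 1,550/19.13 × 1,000 ≈ $81,024 → $81,000.
LTV cap: 90% × $716,500 = $644,850 → $644,800.
Binding constraint: payment-to-income.

$81,000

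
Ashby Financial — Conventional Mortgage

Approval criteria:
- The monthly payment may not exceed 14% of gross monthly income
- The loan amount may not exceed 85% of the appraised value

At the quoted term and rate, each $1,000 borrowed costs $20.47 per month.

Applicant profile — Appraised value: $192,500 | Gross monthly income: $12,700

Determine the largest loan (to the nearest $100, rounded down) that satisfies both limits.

Payment cap: 14% × $12,700 = $1,778/month.
At $20.47 per $1,000, that supports 1,778/20.47 × 1,000 ≈ $86,858 → $86,800.
LTV cap: 85% × $192,500 = $163,625 → $163,600.
Binding constraint: payment-to-income.

$86,800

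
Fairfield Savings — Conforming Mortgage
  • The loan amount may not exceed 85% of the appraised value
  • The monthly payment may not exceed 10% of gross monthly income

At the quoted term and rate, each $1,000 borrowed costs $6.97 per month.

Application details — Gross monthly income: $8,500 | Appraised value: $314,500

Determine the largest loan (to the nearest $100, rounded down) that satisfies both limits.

Payment cap: 10% × $8,500 = $850/month.
At $6.97 per $1,000, that supports 850/6.97 × 1,000 ≈ $121,951 → $121,900.
LTV cap: 85% × $314,500 = $267,325 → $267,300.
Binding constraint: payment-to-income.

$121,900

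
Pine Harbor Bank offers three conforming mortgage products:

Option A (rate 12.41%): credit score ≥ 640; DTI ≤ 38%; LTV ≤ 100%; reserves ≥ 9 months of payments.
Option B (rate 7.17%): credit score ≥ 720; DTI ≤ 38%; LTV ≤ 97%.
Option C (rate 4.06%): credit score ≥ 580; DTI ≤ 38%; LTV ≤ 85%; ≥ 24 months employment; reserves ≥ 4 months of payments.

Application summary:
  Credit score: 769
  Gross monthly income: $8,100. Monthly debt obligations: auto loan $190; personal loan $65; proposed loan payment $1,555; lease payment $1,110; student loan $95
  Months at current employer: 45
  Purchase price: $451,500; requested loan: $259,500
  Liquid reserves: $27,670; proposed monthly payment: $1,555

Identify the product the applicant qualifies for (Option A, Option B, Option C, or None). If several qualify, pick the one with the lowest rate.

Total debts = (190 + 65 + 1,555 + 1,110 + 95) = 3,015; DTI = 3,015/8,100 = 37.2%.
LTV = 259,500/451,500 = 57.5%.
Reserves = 27,670/1,555 = 17.8 months.
Option A: score 769 ≥ 640; DTI 37.2% ≤ 38%; LTV 57.5% ≤ 100%; reserves 17.8 ≥ 9 mo → qualifies.
Option B: score 769 ≥ 720; DTI 37.2% ≤ 38%; LTV 57.5% ≤ 97% → qualifies.
Option C: score 769 ≥ 580; DTI 37.2% ≤ 38%; LTV 57.5% ≤ 85%; employment 45 ≥ 24 mo; reserves 17.8 ≥ 4 mo → qualifies.
Qualifying: Option A, Option B, Option C. Lowest rate is 4.06% → Option C.

Option C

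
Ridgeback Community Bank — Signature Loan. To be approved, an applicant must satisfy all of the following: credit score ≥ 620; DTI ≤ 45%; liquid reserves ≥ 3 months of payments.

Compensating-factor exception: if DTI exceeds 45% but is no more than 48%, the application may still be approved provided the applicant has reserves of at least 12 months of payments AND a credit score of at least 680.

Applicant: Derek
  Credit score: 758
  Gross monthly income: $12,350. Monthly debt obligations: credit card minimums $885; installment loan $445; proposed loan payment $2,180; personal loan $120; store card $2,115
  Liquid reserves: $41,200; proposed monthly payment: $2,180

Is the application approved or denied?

Approved

Credit score 758 ≥ 620 (meets base)
Total debts = (885 + 445 + 2,180 + 120 + 2,115) = 5,745. DTI: 5,745 ÷ 12,350 = 46.5%, over the 45% base limit.
Reserves = 41,200/2,180 = 18.9 months ≥ 3
DTI 46.5% is within the 45%–48% exception band; checking compensating factors.
Override check — reserves: 18.9 mo (ok); score: 758 (ok).
Both override conditions satisfied; DTI exception granted.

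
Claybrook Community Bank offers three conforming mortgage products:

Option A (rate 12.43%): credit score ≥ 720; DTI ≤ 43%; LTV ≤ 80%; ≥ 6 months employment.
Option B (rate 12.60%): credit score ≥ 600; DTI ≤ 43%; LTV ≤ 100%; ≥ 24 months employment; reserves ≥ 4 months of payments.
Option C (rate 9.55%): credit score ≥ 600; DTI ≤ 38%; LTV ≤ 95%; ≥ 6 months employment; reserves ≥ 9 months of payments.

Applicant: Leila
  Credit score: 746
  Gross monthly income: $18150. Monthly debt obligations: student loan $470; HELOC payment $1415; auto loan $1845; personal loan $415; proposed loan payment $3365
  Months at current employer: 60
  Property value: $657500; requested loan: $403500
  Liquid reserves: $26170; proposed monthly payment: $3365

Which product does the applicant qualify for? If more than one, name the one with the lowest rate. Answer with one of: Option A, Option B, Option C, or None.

Total debts = (470 + 1,415 + 1,845 + 415 + 3,365) = 7,510; DTI = 7,510/18,150 = 41.4%.
LTV = 403,500/657,500 = 61.4%.
Reserves = 26,170/3,365 = 7.8 months.
Option A: score 746 ≥ 720; DTI 41.4% ≤ 43%; LTV 61.4% ≤ 80%; employment 60 ≥ 6 mo → qualifies.
Option B: score 746 ≥ 600; DTI 41.4% ≤ 43%; LTV 61.4% ≤ 100%; employment 60 ≥ 24 mo; reserves 7.8 ≥ 4 mo → qualifies.
Option C: score 746 ≥ 600; DTI 41.4% > 38%; LTV 61.4% ≤ 95%; employment 60 ≥ 6 mo; reserves 7.8 < 9 mo → does not qualify.
Qualifying: Option A, Option B. Lowest rate is 12.43% → Option A.

Option A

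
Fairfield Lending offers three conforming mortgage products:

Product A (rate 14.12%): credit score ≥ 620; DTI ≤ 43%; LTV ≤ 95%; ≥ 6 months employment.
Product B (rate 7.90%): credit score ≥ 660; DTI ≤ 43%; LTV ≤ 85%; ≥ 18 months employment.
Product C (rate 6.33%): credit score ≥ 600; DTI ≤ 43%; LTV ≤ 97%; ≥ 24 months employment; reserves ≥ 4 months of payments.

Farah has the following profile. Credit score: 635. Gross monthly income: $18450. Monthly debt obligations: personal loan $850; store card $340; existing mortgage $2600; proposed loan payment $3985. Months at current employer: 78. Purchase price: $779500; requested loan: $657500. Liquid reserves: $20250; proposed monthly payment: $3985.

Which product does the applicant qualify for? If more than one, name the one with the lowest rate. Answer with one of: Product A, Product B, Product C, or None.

Total debts = (850 + 340 + 2,600 + 3,985) = 7,775; DTI = 7,775/18,450 = 42.1%.
LTV = 657,500/779,500 = 84.3%.
Reserves = 20,250/3,985 = 5.1 months.
Product A: score 635 ≥ 620; DTI 42.1% ≤ 43%; LTV 84.3% ≤ 95%; employment 78 ≥ 6 mo → qualifies.
Product B: score 635 < 660; DTI 42.1% ≤ 43%; LTV 84.3% ≤ 85%; employment 78 ≥ 18 mo → does not qualify.
Product C: score 635 ≥ 600; DTI 42.1% ≤ 43%; LTV 84.3% ≤ 97%; employment 78 ≥ 24 mo; reserves 5.1 ≥ 4 mo → qualifies.
Qualifying: Product A, Product C. Lowest rate is 6.33% → Product C.

Product C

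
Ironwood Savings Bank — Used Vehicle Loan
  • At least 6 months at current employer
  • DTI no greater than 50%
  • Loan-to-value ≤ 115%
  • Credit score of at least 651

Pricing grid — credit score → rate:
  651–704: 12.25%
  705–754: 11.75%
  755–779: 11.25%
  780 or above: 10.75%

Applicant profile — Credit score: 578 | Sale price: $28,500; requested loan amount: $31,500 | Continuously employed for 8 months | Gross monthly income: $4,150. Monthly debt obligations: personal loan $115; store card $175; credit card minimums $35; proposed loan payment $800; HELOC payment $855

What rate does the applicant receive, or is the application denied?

Credit score 578 < 651 (below minimum)
Total monthly debts = (115 + 175 + 35 + 800 + 855) = 1,980. DTI: 1,980 ÷ 4,150 = 47.7%, within the 50% cap
LTV: 31,500 ÷ 28,500 = 110.5%, within 115% cap
Employment 8 ≥ 6 months
Not all requirements met → denied.

Denied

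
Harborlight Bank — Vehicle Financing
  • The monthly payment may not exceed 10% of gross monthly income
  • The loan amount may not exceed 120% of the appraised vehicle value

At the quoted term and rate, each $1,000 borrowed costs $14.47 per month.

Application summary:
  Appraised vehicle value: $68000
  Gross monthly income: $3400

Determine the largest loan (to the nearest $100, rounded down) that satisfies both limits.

$23,400

Payment cap: 10% × $3,400 = $340/month.
At $14.47 per $1,000, that supports 340/14.47 × 1,000 ≈ $23,496 → $23,400.
LTV cap: 120% × $68,000 = $81,600 → $81,600.
Binding constraint: payment-to-income.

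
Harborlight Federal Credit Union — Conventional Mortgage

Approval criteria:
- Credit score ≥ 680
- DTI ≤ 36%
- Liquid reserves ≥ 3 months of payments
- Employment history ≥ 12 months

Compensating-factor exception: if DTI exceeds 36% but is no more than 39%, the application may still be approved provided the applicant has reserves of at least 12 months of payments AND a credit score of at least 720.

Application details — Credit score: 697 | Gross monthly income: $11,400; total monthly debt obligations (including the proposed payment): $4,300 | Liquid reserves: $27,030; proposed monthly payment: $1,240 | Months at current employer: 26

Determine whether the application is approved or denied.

Denied

Credit score 697 ≥ 680 (meets base)
DTI = 4,300/11,400 = 37.7% > 36% — standard DTI limit exceeded.
Reserves = 27,030/1,240 = 21.8 months ≥ 3
Employment 26 ≥ 12 months
DTI 37.7% is within the 36%–39% exception band; checking compensating factors.
Override check — reserves: 21.8 mo (ok); score: 697 (below 720).
Override conditions not both satisfied; exception does not apply.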